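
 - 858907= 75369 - 934276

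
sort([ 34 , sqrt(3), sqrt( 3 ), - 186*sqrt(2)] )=[ - 186*sqrt(2),sqrt(3),sqrt( 3),34]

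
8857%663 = 238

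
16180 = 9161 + 7019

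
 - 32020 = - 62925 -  - 30905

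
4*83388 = 333552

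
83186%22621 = 15323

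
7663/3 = 7663/3 = 2554.33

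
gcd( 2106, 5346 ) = 162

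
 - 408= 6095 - 6503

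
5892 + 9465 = 15357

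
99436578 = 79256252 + 20180326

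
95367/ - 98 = - 974+85/98 = - 973.13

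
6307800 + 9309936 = 15617736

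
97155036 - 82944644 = 14210392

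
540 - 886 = -346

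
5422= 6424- 1002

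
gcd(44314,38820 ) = 2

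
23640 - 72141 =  - 48501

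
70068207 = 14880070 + 55188137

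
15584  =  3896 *4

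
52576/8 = 6572 = 6572.00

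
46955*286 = 13429130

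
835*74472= 62184120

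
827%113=36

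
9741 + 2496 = 12237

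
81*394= 31914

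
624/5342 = 312/2671 = 0.12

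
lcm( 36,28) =252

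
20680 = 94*220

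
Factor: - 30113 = -30113^1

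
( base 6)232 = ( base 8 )134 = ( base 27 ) 3b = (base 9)112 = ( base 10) 92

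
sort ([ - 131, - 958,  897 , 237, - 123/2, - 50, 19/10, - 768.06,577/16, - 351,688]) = [  -  958, - 768.06, - 351 , - 131, - 123/2, - 50,19/10,577/16, 237, 688, 897 ]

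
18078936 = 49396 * 366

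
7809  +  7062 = 14871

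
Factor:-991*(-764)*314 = 2^3*157^1 * 191^1 *991^1 = 237736936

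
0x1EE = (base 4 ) 13232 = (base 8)756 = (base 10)494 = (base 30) GE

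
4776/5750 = 2388/2875 = 0.83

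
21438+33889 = 55327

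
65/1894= 65/1894 =0.03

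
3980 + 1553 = 5533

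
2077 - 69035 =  - 66958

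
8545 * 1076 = 9194420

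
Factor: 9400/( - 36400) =  -  2^( - 1 ) * 7^( - 1)*13^(  -  1) * 47^1 = - 47/182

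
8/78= 4/39 = 0.10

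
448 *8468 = 3793664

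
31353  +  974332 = 1005685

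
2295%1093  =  109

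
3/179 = 3/179 = 0.02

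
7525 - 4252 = 3273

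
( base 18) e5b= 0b1001000011101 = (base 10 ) 4637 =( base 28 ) 5PH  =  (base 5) 122022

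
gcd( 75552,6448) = 16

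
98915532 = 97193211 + 1722321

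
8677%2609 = 850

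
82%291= 82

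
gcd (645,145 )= 5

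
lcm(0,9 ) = 0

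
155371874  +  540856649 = 696228523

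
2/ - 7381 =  - 2/7381 =- 0.00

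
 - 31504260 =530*( - 59442) 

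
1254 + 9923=11177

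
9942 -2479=7463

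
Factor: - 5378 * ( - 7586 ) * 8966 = 365790456728= 2^3 * 2689^1 * 3793^1*4483^1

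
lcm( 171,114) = 342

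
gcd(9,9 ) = 9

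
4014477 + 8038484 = 12052961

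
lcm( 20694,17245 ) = 103470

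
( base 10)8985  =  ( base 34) 7Q9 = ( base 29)ajo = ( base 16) 2319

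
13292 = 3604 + 9688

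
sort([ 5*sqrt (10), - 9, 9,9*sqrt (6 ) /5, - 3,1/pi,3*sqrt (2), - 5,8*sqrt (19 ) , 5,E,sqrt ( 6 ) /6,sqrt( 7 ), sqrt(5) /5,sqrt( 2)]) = [  -  9, - 5,-3,  1/pi, sqrt( 6)/6, sqrt (5) /5,sqrt( 2), sqrt( 7),E,3*sqrt( 2),9 * sqrt(6)/5,5,9,5*sqrt( 10), 8*sqrt (19 ) ] 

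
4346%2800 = 1546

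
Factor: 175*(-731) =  - 127925 = - 5^2 * 7^1*17^1 * 43^1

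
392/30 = 13+1/15 = 13.07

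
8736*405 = 3538080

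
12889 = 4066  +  8823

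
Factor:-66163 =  - 109^1*607^1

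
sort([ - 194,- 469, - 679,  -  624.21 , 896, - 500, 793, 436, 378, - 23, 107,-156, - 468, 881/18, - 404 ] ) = [ - 679,-624.21, - 500, - 469, - 468, - 404, - 194, - 156, - 23,881/18,107,378, 436,793,896 ] 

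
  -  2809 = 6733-9542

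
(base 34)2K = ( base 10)88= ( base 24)3g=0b1011000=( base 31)2q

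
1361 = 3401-2040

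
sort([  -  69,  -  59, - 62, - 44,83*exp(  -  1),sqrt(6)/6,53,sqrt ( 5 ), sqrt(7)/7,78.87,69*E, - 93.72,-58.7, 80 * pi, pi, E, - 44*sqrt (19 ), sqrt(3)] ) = [ - 44*sqrt( 19),-93.72,  -  69, - 62,- 59, - 58.7,-44 , sqrt( 7)/7,sqrt ( 6 )/6,  sqrt( 3 ),sqrt (5 ),E,pi,83*exp(  -  1),53,  78.87,69 * E,80 * pi ]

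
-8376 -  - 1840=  - 6536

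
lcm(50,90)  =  450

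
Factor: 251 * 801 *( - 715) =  - 143751465 = - 3^2*5^1*11^1*13^1*89^1*251^1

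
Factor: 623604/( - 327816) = - 2^( - 1)* 3^(-1)*29^( - 1 )*331^1 = -331/174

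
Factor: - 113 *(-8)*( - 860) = -777440 = - 2^5 *5^1*43^1 *113^1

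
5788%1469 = 1381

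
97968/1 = 97968=97968.00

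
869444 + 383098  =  1252542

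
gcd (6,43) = 1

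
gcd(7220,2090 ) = 190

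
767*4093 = 3139331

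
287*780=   223860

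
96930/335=19386/67 = 289.34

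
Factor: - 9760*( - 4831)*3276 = 2^7 * 3^2*5^1*7^1*13^1*61^1*4831^1  =  154465234560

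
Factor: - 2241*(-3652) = 8184132 = 2^2 * 3^3*11^1*83^2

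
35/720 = 7/144= 0.05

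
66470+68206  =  134676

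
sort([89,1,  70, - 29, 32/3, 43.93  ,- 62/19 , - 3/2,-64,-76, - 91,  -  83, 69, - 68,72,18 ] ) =[ - 91,-83, - 76,-68, - 64,  -  29 ,-62/19, - 3/2, 1,32/3 , 18 , 43.93, 69, 70, 72,89] 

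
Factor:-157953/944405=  - 3^1*5^(  -  1)*7^( - 1 )*11^ ( - 2 )*37^1*223^( - 1) *1423^1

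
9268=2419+6849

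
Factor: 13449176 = 2^3 * 13^1*17^1*7607^1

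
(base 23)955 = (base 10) 4881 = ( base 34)47J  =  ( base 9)6623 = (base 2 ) 1001100010001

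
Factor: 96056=2^3*12007^1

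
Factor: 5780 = 2^2*5^1*17^2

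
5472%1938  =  1596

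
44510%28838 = 15672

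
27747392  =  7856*3532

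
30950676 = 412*75123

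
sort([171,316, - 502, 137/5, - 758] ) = [ - 758, - 502,137/5,  171,316]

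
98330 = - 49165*( - 2)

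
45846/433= 45846/433 =105.88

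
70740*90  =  6366600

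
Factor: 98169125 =5^3 * 785353^1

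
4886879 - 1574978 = 3311901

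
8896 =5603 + 3293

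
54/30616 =27/15308 = 0.00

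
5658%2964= 2694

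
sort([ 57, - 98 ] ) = [ - 98,57 ]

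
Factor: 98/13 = 2^1*7^2*13^( - 1)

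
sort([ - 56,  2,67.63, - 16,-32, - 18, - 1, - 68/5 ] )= [ - 56, - 32, - 18, - 16, - 68/5, - 1,2, 67.63] 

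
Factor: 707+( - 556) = 151 = 151^1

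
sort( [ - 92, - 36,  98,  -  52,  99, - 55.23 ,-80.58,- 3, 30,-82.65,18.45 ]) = [ - 92, - 82.65,-80.58,- 55.23,-52 ,-36 ,-3,18.45, 30 , 98,99]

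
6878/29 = 6878/29 = 237.17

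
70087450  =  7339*9550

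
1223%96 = 71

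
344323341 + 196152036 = 540475377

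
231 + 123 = 354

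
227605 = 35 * 6503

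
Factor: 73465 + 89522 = 162987 = 3^1*11^2*449^1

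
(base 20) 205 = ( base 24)19D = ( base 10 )805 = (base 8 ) 1445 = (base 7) 2230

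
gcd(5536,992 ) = 32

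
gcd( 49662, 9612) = 1602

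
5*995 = 4975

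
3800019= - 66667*( - 57)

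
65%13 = 0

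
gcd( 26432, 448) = 448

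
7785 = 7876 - 91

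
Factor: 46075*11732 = 540551900 = 2^2*5^2*7^1*19^1*97^1 * 419^1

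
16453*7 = 115171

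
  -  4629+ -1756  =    -  6385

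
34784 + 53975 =88759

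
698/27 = 698/27  =  25.85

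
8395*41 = 344195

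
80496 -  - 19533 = 100029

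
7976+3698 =11674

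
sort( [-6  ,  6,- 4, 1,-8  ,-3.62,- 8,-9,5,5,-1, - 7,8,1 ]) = [ - 9,- 8,-8,-7,- 6, - 4,-3.62, - 1,1,1, 5 , 5,6,8] 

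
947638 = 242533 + 705105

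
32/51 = 32/51 = 0.63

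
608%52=36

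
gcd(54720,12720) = 240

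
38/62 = 19/31  =  0.61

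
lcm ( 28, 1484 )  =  1484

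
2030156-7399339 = - 5369183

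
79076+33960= 113036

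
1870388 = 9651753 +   -  7781365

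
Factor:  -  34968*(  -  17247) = 603093096 = 2^3  *3^2 * 31^1*47^1*5749^1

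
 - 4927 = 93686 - 98613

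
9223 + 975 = 10198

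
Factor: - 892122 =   -  2^1 *3^1*7^1  *  11^1*1931^1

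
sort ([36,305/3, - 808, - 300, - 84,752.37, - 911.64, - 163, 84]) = [ - 911.64, - 808,-300, - 163, - 84,  36,84,305/3,  752.37 ] 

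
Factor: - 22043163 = -3^1*137^1*53633^1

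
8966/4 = 2241 + 1/2 = 2241.50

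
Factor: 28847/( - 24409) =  - 11^(- 1)*13^1 = - 13/11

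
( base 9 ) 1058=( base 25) 167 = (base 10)782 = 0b1100001110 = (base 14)3DC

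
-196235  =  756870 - 953105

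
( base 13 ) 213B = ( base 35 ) 3qs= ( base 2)1001000000101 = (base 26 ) 6lb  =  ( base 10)4613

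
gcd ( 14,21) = 7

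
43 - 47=-4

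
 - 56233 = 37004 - 93237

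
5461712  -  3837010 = 1624702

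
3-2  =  1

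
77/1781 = 77/1781= 0.04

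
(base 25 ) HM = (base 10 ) 447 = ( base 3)121120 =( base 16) 1BF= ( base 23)JA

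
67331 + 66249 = 133580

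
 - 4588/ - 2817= 4588/2817 = 1.63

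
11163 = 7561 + 3602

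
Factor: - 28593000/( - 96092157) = 9531000/32030719 = 2^3* 3^3 * 5^3*7^( - 1)*31^( - 1 )*353^1 * 147607^( - 1 ) 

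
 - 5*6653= -33265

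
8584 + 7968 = 16552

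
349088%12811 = 3191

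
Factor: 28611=3^2*11^1 * 17^2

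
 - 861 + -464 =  - 1325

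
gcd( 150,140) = 10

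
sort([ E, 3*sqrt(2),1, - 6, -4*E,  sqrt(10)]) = [ - 4*E, - 6,1,E,sqrt ( 10), 3* sqrt ( 2) ] 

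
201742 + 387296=589038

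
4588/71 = 4588/71 = 64.62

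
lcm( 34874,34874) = 34874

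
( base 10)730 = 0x2DA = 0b1011011010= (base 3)1000001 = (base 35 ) ku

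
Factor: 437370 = 2^1*3^1*5^1 *61^1*239^1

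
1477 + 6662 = 8139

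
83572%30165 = 23242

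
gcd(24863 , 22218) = 529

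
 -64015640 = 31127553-95143193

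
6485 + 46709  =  53194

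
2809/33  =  2809/33  =  85.12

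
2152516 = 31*69436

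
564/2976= 47/248 = 0.19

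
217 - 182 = 35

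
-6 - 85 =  -91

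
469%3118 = 469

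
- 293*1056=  - 309408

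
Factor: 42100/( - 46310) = -2^1*5^1*11^( - 1 ) = - 10/11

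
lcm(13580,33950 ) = 67900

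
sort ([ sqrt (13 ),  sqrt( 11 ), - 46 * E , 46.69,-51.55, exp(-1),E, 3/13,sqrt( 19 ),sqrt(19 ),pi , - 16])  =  [ -46*E, - 51.55, - 16,3/13,exp( - 1),E, pi,sqrt(11),sqrt(13),sqrt(19), sqrt( 19 ), 46.69 ] 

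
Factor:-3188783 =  -13^1*245291^1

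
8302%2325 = 1327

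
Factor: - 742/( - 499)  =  2^1*7^1*53^1*499^( - 1 )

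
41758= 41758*1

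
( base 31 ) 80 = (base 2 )11111000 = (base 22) B6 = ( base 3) 100012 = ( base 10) 248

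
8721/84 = 2907/28 =103.82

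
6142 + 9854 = 15996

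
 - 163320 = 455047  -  618367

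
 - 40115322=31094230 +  - 71209552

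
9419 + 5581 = 15000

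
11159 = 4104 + 7055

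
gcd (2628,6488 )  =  4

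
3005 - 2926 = 79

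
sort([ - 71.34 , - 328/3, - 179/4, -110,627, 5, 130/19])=[ - 110, - 328/3,- 71.34, - 179/4,5, 130/19, 627 ]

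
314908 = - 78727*( - 4)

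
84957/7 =12136  +  5/7= 12136.71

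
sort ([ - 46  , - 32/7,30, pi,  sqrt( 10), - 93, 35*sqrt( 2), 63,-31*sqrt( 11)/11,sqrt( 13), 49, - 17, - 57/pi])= [ - 93, -46, - 57/pi, - 17, - 31 *sqrt(11)/11 , - 32/7,pi , sqrt(10 ), sqrt (13 ),  30,49  ,  35*sqrt( 2 ), 63] 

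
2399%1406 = 993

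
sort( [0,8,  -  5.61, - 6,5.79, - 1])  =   [ - 6, - 5.61, - 1,0,5.79 , 8]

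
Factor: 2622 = 2^1*3^1*19^1*23^1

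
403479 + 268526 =672005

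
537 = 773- 236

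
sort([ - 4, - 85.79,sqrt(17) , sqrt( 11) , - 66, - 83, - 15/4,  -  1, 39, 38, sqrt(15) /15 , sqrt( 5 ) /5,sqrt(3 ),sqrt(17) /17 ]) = [ - 85.79 , - 83, - 66 , - 4,- 15/4, - 1, sqrt(17 )/17,  sqrt( 15)/15, sqrt( 5)/5, sqrt(3),sqrt(11) , sqrt(17 ) , 38,39 ] 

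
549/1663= 549/1663= 0.33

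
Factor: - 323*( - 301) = 97223  =  7^1*17^1 * 19^1*43^1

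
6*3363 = 20178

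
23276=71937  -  48661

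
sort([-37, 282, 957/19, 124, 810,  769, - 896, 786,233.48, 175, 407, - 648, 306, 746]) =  [-896, - 648,  -  37,957/19, 124, 175, 233.48,  282, 306, 407,746, 769,  786, 810]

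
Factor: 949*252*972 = 2^4*3^7*7^1*13^1*73^1  =  232451856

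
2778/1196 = 1389/598 = 2.32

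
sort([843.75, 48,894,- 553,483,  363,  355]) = [  -  553, 48,355, 363,483,843.75, 894 ]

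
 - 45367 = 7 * (-6481) 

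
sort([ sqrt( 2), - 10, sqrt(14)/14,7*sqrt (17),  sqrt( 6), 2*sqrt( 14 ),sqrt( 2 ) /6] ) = [ - 10, sqrt( 2 ) /6,sqrt( 14)/14,  sqrt ( 2), sqrt( 6),2*sqrt(14), 7* sqrt( 17)] 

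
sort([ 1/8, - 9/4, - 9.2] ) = [ - 9.2 , - 9/4, 1/8]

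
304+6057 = 6361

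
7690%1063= 249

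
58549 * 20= 1170980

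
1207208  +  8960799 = 10168007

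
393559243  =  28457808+365101435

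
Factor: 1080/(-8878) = -540/4439 = -2^2*3^3  *5^1*23^(-1)*193^(-1) 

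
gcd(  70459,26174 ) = 1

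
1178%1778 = 1178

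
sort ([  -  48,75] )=[ - 48, 75]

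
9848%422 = 142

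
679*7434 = 5047686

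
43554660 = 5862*7430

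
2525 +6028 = 8553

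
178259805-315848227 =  - 137588422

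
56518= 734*77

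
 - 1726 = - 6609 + 4883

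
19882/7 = 19882/7 = 2840.29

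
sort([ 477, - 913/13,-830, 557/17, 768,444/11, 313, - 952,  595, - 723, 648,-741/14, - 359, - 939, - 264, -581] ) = [ - 952, - 939, - 830, - 723, - 581, - 359,- 264 , - 913/13, - 741/14, 557/17,444/11, 313,477 , 595,  648,768 ] 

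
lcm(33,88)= 264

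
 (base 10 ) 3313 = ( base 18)A41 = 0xCF1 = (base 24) 5I1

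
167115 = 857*195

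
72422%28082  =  16258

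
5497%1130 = 977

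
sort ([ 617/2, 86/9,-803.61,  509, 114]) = [-803.61, 86/9 , 114, 617/2, 509 ]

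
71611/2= 35805 + 1/2 = 35805.50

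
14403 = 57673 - 43270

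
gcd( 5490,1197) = 9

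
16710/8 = 8355/4 = 2088.75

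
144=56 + 88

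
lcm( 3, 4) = 12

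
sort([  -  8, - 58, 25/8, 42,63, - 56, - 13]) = [-58, - 56, - 13, - 8, 25/8, 42, 63] 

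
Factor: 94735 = 5^1*18947^1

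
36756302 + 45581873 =82338175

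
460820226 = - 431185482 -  -892005708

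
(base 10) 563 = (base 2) 1000110011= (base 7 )1433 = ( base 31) I5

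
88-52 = 36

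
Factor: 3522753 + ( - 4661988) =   -  3^1*5^1*53^1 * 1433^1 = - 1139235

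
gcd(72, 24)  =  24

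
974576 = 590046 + 384530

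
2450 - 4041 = -1591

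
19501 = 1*19501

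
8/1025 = 8/1025= 0.01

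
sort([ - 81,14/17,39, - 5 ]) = [ - 81, - 5,  14/17,  39 ] 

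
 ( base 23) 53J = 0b101010101101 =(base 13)1323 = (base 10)2733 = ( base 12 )16b9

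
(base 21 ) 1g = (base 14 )29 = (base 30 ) 17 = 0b100101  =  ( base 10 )37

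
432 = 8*54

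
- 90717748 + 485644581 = 394926833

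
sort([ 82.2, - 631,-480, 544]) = [ - 631, - 480, 82.2, 544] 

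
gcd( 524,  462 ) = 2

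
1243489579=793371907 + 450117672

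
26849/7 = 26849/7 = 3835.57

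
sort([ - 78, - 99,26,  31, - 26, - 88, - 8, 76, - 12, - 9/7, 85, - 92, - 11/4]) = [ - 99, - 92, - 88 , - 78,-26, - 12 , - 8, - 11/4,-9/7,  26, 31, 76,  85]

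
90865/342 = 265 + 235/342 = 265.69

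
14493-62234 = -47741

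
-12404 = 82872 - 95276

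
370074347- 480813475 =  - 110739128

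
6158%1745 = 923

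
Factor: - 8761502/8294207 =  - 2^1*2459^( - 1)*3373^( - 1)*  4380751^1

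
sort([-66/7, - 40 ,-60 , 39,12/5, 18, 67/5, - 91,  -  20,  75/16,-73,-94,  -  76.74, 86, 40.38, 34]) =[ - 94, - 91, - 76.74,  -  73, - 60,-40, - 20, - 66/7, 12/5, 75/16,67/5, 18, 34,  39,40.38, 86] 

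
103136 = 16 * 6446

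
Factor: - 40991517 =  - 3^2*7^1*31^1*139^1*151^1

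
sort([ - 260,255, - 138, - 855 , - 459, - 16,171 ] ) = [ - 855, - 459, -260, - 138, - 16, 171, 255 ]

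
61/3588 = 61/3588 = 0.02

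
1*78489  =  78489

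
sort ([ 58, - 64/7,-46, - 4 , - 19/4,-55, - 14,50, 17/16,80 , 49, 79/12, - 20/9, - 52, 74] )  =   [  -  55, - 52 , - 46, - 14, - 64/7, - 19/4, - 4,-20/9 , 17/16, 79/12, 49,  50, 58,74, 80]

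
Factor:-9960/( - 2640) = 2^( - 1) * 11^( - 1 ) * 83^1 = 83/22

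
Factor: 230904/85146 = 38484/14191 = 2^2*3^2*23^(-1)*617^ ( - 1)*1069^1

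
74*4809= 355866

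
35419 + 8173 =43592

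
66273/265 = 66273/265 = 250.09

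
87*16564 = 1441068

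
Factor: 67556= 2^2*16889^1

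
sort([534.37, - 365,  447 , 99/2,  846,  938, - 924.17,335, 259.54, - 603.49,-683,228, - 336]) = [ - 924.17, - 683, - 603.49, - 365, - 336,99/2,  228, 259.54, 335,447, 534.37,  846, 938 ] 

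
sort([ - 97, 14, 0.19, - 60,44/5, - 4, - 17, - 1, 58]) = [ - 97, - 60, - 17, -4, - 1, 0.19, 44/5, 14, 58 ] 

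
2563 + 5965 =8528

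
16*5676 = 90816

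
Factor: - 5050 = -2^1 * 5^2*101^1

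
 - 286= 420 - 706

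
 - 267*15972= - 4264524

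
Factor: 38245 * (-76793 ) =- 5^1*41^1*  1873^1 * 7649^1 =-  2936948285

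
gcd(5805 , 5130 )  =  135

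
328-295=33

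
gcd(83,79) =1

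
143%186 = 143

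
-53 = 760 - 813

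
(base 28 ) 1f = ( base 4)223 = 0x2b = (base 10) 43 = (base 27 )1G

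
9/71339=9/71339  =  0.00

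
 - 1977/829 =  - 3 + 510/829 = - 2.38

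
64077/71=902 + 35/71 = 902.49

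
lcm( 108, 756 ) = 756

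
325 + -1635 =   -  1310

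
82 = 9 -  - 73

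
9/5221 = 9/5221 =0.00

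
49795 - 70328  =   - 20533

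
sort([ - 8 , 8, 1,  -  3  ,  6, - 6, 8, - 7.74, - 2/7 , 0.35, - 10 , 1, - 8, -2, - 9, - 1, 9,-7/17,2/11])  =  [ - 10, - 9, - 8, - 8,-7.74, - 6  , - 3,  -  2, - 1, - 7/17, - 2/7,2/11,  0.35, 1, 1, 6,  8,  8, 9]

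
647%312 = 23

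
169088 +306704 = 475792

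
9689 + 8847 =18536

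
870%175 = 170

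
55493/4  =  13873  +  1/4 = 13873.25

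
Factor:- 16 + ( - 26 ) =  - 42=   - 2^1*3^1* 7^1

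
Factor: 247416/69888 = 2^( - 5 ) * 7^( - 1) * 13^1*61^1  =  793/224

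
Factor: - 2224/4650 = - 1112/2325 = - 2^3*3^( - 1 ) * 5^ (-2 ) * 31^( -1 )*139^1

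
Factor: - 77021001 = -3^2*41^1 * 208729^1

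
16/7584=1/474 = 0.00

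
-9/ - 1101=3/367 =0.01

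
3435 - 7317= -3882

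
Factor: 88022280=2^3*3^1*5^1 *733519^1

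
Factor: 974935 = 5^1 * 13^1*53^1*283^1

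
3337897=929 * 3593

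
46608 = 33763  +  12845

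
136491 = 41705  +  94786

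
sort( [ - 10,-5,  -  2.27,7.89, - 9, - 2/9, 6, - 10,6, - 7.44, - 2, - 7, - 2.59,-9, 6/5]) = [ -10,-10,  -  9,-9,  -  7.44,- 7, -5, - 2.59 ,-2.27, - 2,-2/9,6/5,6,6, 7.89] 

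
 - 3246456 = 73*( - 44472)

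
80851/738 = 80851/738 =109.55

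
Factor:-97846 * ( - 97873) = 2^1*7^1*29^1*97^1*241^1*1009^1 =9576481558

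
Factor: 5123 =47^1*109^1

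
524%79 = 50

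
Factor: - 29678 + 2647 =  - 27031 = - 27031^1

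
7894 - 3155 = 4739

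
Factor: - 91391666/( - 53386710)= 45695833/26693355  =  3^( - 1)*5^( - 1)*13^( - 1)*139^1*547^1*601^1*136889^( - 1 )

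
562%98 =72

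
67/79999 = 67/79999 =0.00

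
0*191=0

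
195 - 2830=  - 2635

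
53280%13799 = 11883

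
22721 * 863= 19608223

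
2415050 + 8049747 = 10464797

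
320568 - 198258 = 122310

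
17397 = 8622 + 8775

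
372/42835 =372/42835  =  0.01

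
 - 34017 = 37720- 71737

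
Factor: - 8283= - 3^1*11^1*251^1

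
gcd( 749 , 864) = 1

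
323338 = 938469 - 615131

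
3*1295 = 3885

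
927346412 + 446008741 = 1373355153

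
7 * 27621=193347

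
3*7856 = 23568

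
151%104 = 47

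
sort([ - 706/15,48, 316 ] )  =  [ - 706/15,48,316 ] 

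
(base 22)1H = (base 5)124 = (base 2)100111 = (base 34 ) 15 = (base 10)39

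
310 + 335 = 645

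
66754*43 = 2870422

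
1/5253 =1/5253 = 0.00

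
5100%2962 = 2138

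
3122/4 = 780 + 1/2  =  780.50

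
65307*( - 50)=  - 3265350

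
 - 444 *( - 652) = 289488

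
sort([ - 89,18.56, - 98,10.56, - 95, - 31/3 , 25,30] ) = [ - 98,-95,  -  89, - 31/3,10.56,18.56,25 , 30 ] 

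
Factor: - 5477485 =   -  5^1*13^1*17^1*4957^1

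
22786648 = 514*44332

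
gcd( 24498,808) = 2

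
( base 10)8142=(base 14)2D78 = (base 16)1fce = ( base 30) 91c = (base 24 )E36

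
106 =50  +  56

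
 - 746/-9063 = 746/9063 =0.08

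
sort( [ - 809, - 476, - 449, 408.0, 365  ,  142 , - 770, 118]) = [ - 809, - 770, - 476,-449,118, 142,365,408.0]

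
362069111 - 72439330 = 289629781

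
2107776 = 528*3992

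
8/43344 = 1/5418  =  0.00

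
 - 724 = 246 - 970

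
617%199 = 20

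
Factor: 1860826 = 2^1 * 11^1*41^1*2063^1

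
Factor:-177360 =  - 2^4*3^1*5^1*739^1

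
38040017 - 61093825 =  - 23053808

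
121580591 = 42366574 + 79214017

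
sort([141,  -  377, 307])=[ - 377, 141,307 ]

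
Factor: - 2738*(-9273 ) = 2^1*3^1*11^1*37^2 * 281^1= 25389474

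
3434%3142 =292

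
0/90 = 0 = 0.00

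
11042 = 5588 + 5454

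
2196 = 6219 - 4023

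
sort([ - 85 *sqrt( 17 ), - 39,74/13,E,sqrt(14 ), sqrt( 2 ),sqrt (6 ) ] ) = [-85*sqrt(17 ), - 39,sqrt( 2 ),sqrt ( 6 ),E,sqrt( 14 ), 74/13] 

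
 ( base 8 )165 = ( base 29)41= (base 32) 3l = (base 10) 117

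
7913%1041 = 626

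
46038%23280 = 22758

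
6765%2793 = 1179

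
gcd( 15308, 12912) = 4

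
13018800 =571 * 22800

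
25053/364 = 3579/52 = 68.83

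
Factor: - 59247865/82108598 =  - 2^( - 1)*5^1*11^( - 1) * 13^( - 1)*287093^(-1) * 11849573^1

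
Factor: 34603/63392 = 2^( - 5)*7^( - 1 )*283^(-1 )*34603^1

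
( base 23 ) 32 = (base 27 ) 2h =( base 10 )71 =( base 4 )1013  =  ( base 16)47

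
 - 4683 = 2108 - 6791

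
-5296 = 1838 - 7134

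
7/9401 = 1/1343 = 0.00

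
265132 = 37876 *7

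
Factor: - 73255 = - 5^1 * 7^2*13^1*23^1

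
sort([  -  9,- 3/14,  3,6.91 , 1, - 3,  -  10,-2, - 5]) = [-10,  -  9, - 5,-3, - 2,-3/14,1 , 3,6.91]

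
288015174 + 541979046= 829994220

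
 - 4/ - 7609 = 4/7609=0.00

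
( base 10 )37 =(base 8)45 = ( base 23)1E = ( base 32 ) 15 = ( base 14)29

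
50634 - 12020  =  38614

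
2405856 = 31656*76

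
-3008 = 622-3630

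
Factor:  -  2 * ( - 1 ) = 2^1 = 2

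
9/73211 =9/73211 = 0.00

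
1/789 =1/789 =0.00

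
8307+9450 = 17757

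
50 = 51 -1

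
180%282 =180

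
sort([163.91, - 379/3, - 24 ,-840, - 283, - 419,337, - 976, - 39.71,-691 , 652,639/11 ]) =[ - 976,  -  840 , -691,-419  , - 283, - 379/3, - 39.71,  -  24,639/11,163.91,337,652]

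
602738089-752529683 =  - 149791594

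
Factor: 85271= 71^1*1201^1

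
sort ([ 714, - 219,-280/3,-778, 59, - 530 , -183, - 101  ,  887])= [ - 778, - 530,-219, - 183, - 101 ,-280/3,59,714, 887 ]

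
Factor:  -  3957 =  - 3^1*1319^1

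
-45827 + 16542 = - 29285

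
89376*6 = 536256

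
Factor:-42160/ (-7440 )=17/3=   3^( - 1)*17^1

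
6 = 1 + 5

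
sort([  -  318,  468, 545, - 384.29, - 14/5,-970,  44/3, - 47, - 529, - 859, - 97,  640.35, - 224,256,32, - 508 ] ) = [ - 970, - 859,- 529, - 508,  -  384.29 ,-318, - 224, - 97, - 47,  -  14/5, 44/3 , 32,256, 468,545,640.35] 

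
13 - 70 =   -  57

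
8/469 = 8/469  =  0.02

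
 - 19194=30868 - 50062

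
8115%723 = 162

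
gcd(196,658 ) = 14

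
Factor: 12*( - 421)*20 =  - 2^4*3^1*5^1*421^1 = -101040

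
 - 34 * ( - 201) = 6834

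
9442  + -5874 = 3568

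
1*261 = 261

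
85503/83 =85503/83= 1030.16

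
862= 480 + 382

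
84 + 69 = 153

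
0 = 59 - 59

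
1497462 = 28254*53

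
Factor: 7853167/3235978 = 2^ ( - 1)*7^1 * 17^1  *  65993^1 * 1617989^( - 1 ) 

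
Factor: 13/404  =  2^( - 2)*13^1*101^( - 1 ) 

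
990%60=30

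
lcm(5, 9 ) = 45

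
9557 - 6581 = 2976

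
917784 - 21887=895897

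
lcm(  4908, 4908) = 4908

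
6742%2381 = 1980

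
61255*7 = 428785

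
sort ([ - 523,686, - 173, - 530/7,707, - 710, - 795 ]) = [  -  795, - 710, - 523, - 173,-530/7,686,707 ] 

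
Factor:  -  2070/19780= - 2^( - 1 )*3^2*43^( - 1) =-9/86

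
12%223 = 12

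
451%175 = 101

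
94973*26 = 2469298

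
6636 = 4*1659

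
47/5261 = 47/5261= 0.01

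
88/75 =88/75 = 1.17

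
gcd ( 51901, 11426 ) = 1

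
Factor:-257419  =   - 47^1 *5477^1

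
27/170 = 27/170  =  0.16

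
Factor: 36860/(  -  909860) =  - 19/469 = - 7^ (-1)*19^1*67^( - 1)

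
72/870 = 12/145 = 0.08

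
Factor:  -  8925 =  - 3^1*5^2 * 7^1* 17^1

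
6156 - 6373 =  - 217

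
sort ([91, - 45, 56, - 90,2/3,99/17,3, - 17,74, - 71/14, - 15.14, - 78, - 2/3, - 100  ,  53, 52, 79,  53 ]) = [ - 100, - 90, - 78, - 45,-17, - 15.14 , - 71/14, - 2/3,2/3 , 3, 99/17, 52,  53,53,56,74, 79,91]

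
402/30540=67/5090  =  0.01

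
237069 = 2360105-2123036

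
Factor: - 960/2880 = -1/3 = - 3^( - 1 )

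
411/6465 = 137/2155 =0.06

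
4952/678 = 7+103/339= 7.30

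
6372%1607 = 1551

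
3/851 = 3/851 = 0.00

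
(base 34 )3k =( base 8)172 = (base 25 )4M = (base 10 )122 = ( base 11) 101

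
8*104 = 832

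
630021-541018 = 89003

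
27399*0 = 0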